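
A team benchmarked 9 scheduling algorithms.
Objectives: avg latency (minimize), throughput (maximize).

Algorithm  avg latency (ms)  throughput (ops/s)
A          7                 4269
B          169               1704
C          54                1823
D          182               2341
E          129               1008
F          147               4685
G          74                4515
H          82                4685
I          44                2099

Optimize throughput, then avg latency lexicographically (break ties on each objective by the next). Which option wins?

First maximize throughput: best is 4685, kept {F, H}.
Then minimize avg latency: best is 82, kept {H}.

H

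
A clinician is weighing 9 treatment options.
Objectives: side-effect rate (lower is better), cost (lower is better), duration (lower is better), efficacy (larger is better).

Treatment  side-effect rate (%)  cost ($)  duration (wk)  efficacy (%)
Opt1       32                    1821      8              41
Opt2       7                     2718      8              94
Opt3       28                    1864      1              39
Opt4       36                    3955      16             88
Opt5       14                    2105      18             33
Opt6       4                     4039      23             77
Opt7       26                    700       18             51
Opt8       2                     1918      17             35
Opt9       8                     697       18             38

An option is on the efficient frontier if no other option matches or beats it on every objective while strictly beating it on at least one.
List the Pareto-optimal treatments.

Opt1, Opt2, Opt3, Opt6, Opt7, Opt8, Opt9

Opt1: not dominated.
Opt2: not dominated (best efficacy).
Opt3: not dominated (best duration).
Opt4: dominated by Opt2 (side-effect rate 7≤36, cost 2718≤3955, duration 8≤16, efficacy 94≥88).
Opt5: dominated by Opt8 (side-effect rate 2≤14, cost 1918≤2105, duration 17≤18, efficacy 35≥33).
Opt6: not dominated.
Opt7: not dominated.
Opt8: not dominated (best side-effect rate).
Opt9: not dominated (best cost).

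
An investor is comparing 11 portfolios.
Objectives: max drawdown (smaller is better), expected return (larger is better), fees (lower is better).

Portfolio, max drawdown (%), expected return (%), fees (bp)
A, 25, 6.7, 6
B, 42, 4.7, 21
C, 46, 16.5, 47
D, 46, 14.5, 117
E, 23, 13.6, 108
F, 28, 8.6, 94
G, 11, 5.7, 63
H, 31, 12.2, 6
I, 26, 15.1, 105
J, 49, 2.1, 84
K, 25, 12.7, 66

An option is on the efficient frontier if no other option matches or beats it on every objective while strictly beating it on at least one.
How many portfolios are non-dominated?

A: not dominated.
B: dominated by A (max drawdown 25≤42, expected return 6.7≥4.7, fees 6≤21).
C: not dominated (best expected return).
D: dominated by C (max drawdown 46≤46, expected return 16.5≥14.5, fees 47≤117).
E: not dominated.
F: dominated by K (max drawdown 25≤28, expected return 12.7≥8.6, fees 66≤94).
G: not dominated (best max drawdown).
H: not dominated.
I: not dominated.
J: dominated by A (max drawdown 25≤49, expected return 6.7≥2.1, fees 6≤84).
K: not dominated.
Pareto-optimal: A, C, E, G, H, I, K → 7.

7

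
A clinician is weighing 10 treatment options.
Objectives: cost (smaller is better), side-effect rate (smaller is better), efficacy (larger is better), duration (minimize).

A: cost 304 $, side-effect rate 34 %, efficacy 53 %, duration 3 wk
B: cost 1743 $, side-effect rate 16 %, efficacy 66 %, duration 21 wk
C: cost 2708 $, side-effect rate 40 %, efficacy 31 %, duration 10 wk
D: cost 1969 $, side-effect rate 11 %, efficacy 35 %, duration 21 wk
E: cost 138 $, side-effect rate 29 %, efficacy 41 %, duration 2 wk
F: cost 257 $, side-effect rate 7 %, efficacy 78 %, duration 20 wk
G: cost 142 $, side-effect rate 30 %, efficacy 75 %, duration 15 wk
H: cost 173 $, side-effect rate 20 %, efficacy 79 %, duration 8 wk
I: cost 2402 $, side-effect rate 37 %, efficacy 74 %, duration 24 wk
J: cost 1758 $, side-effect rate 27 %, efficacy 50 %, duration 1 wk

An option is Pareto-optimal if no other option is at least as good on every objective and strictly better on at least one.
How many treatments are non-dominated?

A: not dominated.
B: dominated by F (cost 257≤1743, side-effect rate 7≤16, efficacy 78≥66, duration 20≤21).
C: dominated by A (cost 304≤2708, side-effect rate 34≤40, efficacy 53≥31, duration 3≤10).
D: dominated by F (cost 257≤1969, side-effect rate 7≤11, efficacy 78≥35, duration 20≤21).
E: not dominated (best cost).
F: not dominated (best side-effect rate).
G: not dominated.
H: not dominated (best efficacy).
I: dominated by F (cost 257≤2402, side-effect rate 7≤37, efficacy 78≥74, duration 20≤24).
J: not dominated (best duration).
Pareto-optimal: A, E, F, G, H, J → 6.

6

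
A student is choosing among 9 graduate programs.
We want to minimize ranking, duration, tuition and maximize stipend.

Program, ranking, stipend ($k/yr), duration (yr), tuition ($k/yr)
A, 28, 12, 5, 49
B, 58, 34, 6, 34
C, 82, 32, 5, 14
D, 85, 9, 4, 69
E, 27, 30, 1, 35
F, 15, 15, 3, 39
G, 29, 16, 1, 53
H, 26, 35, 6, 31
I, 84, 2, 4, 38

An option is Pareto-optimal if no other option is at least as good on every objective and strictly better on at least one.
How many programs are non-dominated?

4

A: dominated by E (ranking 27≤28, stipend 30≥12, duration 1≤5, tuition 35≤49).
B: dominated by H (ranking 26≤58, stipend 35≥34, duration 6≤6, tuition 31≤34).
C: not dominated (best tuition).
D: dominated by E (ranking 27≤85, stipend 30≥9, duration 1≤4, tuition 35≤69).
E: not dominated.
F: not dominated (best ranking).
G: dominated by E (ranking 27≤29, stipend 30≥16, duration 1≤1, tuition 35≤53).
H: not dominated (best stipend).
I: dominated by E (ranking 27≤84, stipend 30≥2, duration 1≤4, tuition 35≤38).
Pareto-optimal: C, E, F, H → 4.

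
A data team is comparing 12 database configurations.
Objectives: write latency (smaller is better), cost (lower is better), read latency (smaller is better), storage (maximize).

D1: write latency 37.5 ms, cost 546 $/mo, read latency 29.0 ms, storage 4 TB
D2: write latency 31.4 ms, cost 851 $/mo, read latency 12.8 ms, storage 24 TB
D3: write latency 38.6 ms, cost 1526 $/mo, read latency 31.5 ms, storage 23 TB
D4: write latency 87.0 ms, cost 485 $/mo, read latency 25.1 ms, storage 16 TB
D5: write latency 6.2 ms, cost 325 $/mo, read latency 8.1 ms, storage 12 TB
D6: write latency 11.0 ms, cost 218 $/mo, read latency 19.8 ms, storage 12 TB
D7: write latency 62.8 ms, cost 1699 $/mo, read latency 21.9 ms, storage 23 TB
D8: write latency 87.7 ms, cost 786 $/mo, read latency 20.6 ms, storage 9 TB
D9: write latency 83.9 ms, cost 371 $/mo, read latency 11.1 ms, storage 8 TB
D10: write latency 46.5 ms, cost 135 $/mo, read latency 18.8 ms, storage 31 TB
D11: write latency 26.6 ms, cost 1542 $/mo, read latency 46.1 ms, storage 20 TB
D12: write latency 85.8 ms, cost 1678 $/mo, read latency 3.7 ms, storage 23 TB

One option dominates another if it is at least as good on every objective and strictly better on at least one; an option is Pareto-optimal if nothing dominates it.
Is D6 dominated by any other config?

No

D1: worse on write latency (37.5 vs 11.0).
D2: worse on write latency (31.4 vs 11.0).
D3: worse on write latency (38.6 vs 11.0).
D4: worse on write latency (87.0 vs 11.0).
D5: worse on cost (325 vs 218).
D7: worse on write latency (62.8 vs 11.0).
D8: worse on write latency (87.7 vs 11.0).
D9: worse on write latency (83.9 vs 11.0).
D10: worse on write latency (46.5 vs 11.0).
D11: worse on write latency (26.6 vs 11.0).
D12: worse on write latency (85.8 vs 11.0).
No option is at least as good as D6 on every objective and strictly better on one.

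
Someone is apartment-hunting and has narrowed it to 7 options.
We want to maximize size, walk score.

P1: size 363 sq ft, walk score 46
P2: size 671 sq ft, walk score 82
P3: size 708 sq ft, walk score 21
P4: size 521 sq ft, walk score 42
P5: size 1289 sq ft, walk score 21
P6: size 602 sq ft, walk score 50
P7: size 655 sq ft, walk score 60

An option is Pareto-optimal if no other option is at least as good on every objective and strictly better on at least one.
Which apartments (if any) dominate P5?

none

P1: worse on size (363 vs 1289).
P2: worse on size (671 vs 1289).
P3: worse on size (708 vs 1289).
P4: worse on size (521 vs 1289).
P6: worse on size (602 vs 1289).
P7: worse on size (655 vs 1289).
No option dominates P5.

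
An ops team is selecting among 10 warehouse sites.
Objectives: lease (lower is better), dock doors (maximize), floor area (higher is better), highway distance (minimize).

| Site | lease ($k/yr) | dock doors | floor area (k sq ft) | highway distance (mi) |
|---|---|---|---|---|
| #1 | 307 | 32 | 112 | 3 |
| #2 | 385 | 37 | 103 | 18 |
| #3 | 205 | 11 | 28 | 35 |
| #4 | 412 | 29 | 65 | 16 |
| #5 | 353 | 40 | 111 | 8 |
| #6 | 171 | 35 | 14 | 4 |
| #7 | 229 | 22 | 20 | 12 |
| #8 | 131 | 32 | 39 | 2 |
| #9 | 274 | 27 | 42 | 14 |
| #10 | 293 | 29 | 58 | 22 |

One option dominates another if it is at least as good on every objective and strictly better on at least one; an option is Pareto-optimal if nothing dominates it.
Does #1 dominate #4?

Yes

#1 vs #4: lease 307≤412, dock doors 32≥29, floor area 112≥65, highway distance 3≤16 — #1 is at least as good on every objective with at least one strict improvement.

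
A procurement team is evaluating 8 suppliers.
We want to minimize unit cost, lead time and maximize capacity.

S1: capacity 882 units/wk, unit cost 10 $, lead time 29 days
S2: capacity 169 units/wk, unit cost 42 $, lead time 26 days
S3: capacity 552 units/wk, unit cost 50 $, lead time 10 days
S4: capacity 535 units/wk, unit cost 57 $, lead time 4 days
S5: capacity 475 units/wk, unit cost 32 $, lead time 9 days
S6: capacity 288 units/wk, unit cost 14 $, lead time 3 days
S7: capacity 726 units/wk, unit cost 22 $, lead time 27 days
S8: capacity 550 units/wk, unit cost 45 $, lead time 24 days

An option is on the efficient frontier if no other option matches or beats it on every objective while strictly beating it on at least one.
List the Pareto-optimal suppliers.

S1: not dominated (best capacity).
S2: dominated by S5 (capacity 475≥169, unit cost 32≤42, lead time 9≤26).
S3: not dominated.
S4: not dominated.
S5: not dominated.
S6: not dominated (best lead time).
S7: not dominated.
S8: not dominated.

S1, S3, S4, S5, S6, S7, S8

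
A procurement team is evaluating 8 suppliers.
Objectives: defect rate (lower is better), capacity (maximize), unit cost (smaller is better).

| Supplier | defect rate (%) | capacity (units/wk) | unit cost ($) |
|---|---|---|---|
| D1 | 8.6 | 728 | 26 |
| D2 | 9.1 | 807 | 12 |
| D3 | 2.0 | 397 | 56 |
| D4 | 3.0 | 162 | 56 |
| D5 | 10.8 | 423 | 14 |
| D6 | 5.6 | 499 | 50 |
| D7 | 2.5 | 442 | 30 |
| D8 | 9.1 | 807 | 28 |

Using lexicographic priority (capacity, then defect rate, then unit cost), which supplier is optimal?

First maximize capacity: best is 807, kept {D2, D8}.
Then minimize defect rate: best is 9.1, kept {D2, D8}.
Then minimize unit cost: best is 12, kept {D2}.

D2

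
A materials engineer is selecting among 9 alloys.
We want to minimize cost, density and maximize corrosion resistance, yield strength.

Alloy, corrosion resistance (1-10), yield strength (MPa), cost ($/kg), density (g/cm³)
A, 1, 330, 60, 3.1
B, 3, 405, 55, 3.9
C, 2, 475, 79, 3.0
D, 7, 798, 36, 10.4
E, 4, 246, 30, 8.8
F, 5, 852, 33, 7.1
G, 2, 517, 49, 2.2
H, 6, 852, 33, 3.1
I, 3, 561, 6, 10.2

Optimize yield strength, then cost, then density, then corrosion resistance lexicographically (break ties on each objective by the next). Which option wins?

H

First maximize yield strength: best is 852, kept {F, H}.
Then minimize cost: best is 33, kept {F, H}.
Then minimize density: best is 3.1, kept {H}.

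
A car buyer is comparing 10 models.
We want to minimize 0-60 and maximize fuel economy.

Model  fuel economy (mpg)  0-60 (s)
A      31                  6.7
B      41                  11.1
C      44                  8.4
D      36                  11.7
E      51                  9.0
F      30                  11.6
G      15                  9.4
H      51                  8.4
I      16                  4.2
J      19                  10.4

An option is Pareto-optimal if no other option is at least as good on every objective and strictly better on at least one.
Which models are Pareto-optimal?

A, H, I

A: not dominated.
B: dominated by C (fuel economy 44≥41, 0-60 8.4≤11.1).
C: dominated by H (fuel economy 51≥44, 0-60 8.4≤8.4).
D: dominated by B (fuel economy 41≥36, 0-60 11.1≤11.7).
E: dominated by H (fuel economy 51≥51, 0-60 8.4≤9.0).
F: dominated by A (fuel economy 31≥30, 0-60 6.7≤11.6).
G: dominated by A (fuel economy 31≥15, 0-60 6.7≤9.4).
H: not dominated.
I: not dominated (best 0-60).
J: dominated by A (fuel economy 31≥19, 0-60 6.7≤10.4).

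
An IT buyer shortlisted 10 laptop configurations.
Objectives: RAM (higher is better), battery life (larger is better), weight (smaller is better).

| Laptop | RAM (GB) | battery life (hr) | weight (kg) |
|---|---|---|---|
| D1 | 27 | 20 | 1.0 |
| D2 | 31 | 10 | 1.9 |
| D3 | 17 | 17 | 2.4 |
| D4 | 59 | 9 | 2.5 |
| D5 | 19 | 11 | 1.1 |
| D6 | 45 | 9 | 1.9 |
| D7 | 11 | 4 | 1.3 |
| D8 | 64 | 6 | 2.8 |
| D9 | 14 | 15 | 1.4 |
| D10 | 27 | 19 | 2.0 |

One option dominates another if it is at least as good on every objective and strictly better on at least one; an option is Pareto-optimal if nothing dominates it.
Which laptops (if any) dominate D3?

D1, D10

D1: RAM 27≥17, battery life 20≥17, weight 1.0≤2.4 — dominates D3.
D10: RAM 27≥17, battery life 19≥17, weight 2.0≤2.4 — dominates D3.
Others (D2, D4, D5, D6, D7, D8, D9) are each worse than D3 on at least one objective.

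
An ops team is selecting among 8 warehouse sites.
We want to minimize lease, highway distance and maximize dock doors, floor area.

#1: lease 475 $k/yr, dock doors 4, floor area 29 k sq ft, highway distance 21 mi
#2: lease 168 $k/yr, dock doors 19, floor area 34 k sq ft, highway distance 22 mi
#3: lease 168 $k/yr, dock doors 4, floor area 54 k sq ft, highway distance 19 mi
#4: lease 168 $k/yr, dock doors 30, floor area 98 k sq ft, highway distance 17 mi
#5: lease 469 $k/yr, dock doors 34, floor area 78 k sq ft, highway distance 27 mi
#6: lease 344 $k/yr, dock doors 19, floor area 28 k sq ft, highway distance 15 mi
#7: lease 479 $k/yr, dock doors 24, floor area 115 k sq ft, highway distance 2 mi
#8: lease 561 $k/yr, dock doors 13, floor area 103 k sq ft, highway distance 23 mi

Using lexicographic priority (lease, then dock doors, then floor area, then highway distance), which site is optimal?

First minimize lease: best is 168, kept {#2, #3, #4}.
Then maximize dock doors: best is 30, kept {#4}.

#4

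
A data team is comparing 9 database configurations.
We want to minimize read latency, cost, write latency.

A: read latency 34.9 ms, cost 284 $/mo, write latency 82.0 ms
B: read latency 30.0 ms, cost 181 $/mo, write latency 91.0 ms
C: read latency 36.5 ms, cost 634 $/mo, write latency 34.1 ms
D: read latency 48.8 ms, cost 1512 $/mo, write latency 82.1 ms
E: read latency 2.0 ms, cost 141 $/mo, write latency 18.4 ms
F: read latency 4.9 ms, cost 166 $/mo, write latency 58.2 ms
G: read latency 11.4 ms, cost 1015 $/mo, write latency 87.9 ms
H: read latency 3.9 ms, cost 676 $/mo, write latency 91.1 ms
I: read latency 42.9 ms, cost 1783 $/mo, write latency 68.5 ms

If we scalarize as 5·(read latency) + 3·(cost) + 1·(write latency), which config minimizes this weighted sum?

A: 5·34.9 + 3·284 + 1·82.0 = 1108.5
B: 5·30.0 + 3·181 + 1·91.0 = 784.0
C: 5·36.5 + 3·634 + 1·34.1 = 2118.6
D: 5·48.8 + 3·1512 + 1·82.1 = 4862.1
E: 5·2.0 + 3·141 + 1·18.4 = 451.4
F: 5·4.9 + 3·166 + 1·58.2 = 580.7
G: 5·11.4 + 3·1015 + 1·87.9 = 3189.9
H: 5·3.9 + 3·676 + 1·91.1 = 2138.6
I: 5·42.9 + 3·1783 + 1·68.5 = 5632.0
Lowest: E at 451.4.

E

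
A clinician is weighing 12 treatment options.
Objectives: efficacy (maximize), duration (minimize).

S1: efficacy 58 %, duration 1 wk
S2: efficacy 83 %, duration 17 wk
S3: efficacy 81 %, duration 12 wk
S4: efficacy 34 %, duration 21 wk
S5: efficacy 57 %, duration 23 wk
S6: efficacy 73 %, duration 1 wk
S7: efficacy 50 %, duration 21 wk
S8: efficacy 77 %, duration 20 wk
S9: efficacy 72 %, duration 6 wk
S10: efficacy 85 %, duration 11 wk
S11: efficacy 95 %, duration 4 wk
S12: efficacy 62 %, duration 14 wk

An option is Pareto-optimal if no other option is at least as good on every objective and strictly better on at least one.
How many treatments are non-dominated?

S1: dominated by S6 (efficacy 73≥58, duration 1≤1).
S2: dominated by S10 (efficacy 85≥83, duration 11≤17).
S3: dominated by S10 (efficacy 85≥81, duration 11≤12).
S4: dominated by S1 (efficacy 58≥34, duration 1≤21).
S5: dominated by S1 (efficacy 58≥57, duration 1≤23).
S6: not dominated.
S7: dominated by S1 (efficacy 58≥50, duration 1≤21).
S8: dominated by S2 (efficacy 83≥77, duration 17≤20).
S9: dominated by S6 (efficacy 73≥72, duration 1≤6).
S10: dominated by S11 (efficacy 95≥85, duration 4≤11).
S11: not dominated (best efficacy).
S12: dominated by S3 (efficacy 81≥62, duration 12≤14).
Pareto-optimal: S6, S11 → 2.

2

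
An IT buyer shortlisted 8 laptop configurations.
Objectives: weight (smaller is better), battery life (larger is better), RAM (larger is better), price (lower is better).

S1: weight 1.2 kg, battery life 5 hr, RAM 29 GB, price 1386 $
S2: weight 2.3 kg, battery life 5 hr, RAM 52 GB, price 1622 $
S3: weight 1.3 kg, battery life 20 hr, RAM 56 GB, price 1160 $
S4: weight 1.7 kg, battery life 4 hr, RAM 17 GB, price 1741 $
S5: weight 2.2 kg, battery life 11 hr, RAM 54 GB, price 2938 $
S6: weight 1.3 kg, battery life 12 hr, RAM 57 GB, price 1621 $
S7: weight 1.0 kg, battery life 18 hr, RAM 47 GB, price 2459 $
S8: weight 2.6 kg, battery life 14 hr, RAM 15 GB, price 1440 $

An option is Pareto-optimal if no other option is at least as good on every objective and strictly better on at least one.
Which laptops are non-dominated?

S1: not dominated.
S2: dominated by S3 (weight 1.3≤2.3, battery life 20≥5, RAM 56≥52, price 1160≤1622).
S3: not dominated (best battery life).
S4: dominated by S1 (weight 1.2≤1.7, battery life 5≥4, RAM 29≥17, price 1386≤1741).
S5: dominated by S3 (weight 1.3≤2.2, battery life 20≥11, RAM 56≥54, price 1160≤2938).
S6: not dominated (best RAM).
S7: not dominated (best weight).
S8: dominated by S3 (weight 1.3≤2.6, battery life 20≥14, RAM 56≥15, price 1160≤1440).

S1, S3, S6, S7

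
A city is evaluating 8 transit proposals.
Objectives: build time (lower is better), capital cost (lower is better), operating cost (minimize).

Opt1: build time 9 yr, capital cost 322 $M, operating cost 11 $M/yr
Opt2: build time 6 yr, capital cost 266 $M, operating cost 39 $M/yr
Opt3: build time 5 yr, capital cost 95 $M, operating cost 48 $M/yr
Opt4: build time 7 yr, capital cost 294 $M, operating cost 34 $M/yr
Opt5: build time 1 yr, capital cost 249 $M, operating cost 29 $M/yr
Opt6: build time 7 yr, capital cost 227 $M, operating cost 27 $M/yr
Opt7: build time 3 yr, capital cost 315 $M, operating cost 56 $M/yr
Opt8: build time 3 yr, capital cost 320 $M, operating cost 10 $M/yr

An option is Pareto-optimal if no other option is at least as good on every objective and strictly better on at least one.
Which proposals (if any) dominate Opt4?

Opt5: build time 1≤7, capital cost 249≤294, operating cost 29≤34 — dominates Opt4.
Opt6: build time 7≤7, capital cost 227≤294, operating cost 27≤34 — dominates Opt4.
Others (Opt1, Opt2, Opt3, Opt7, Opt8) are each worse than Opt4 on at least one objective.

Opt5, Opt6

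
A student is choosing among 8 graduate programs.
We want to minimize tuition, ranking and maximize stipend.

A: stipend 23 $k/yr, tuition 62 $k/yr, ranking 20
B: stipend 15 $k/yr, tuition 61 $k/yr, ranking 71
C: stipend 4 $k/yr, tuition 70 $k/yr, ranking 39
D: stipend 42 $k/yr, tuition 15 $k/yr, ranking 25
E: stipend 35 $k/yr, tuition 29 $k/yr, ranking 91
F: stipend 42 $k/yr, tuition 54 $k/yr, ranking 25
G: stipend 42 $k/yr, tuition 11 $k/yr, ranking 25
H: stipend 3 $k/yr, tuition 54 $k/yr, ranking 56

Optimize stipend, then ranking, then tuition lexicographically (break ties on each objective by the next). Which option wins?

First maximize stipend: best is 42, kept {D, F, G}.
Then minimize ranking: best is 25, kept {D, F, G}.
Then minimize tuition: best is 11, kept {G}.

G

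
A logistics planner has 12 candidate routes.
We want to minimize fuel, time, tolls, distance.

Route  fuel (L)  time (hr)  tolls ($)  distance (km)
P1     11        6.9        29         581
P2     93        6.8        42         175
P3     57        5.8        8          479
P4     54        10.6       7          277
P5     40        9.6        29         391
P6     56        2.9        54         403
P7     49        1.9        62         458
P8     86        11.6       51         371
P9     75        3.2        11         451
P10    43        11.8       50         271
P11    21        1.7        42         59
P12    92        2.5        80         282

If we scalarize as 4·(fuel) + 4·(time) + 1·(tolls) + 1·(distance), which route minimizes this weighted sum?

P11

P1: 4·11 + 4·6.9 + 1·29 + 1·581 = 681.6
P2: 4·93 + 4·6.8 + 1·42 + 1·175 = 616.2
P3: 4·57 + 4·5.8 + 1·8 + 1·479 = 738.2
P4: 4·54 + 4·10.6 + 1·7 + 1·277 = 542.4
P5: 4·40 + 4·9.6 + 1·29 + 1·391 = 618.4
P6: 4·56 + 4·2.9 + 1·54 + 1·403 = 692.6
P7: 4·49 + 4·1.9 + 1·62 + 1·458 = 723.6
P8: 4·86 + 4·11.6 + 1·51 + 1·371 = 812.4
P9: 4·75 + 4·3.2 + 1·11 + 1·451 = 774.8
P10: 4·43 + 4·11.8 + 1·50 + 1·271 = 540.2
P11: 4·21 + 4·1.7 + 1·42 + 1·59 = 191.8
P12: 4·92 + 4·2.5 + 1·80 + 1·282 = 740.0
Lowest: P11 at 191.8.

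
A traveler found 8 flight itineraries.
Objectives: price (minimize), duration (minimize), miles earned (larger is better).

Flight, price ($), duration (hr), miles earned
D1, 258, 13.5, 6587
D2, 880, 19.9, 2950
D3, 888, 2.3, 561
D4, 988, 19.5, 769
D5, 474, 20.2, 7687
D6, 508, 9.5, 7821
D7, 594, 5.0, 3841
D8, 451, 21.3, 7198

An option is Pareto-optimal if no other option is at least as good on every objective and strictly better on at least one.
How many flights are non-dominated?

D1: not dominated (best price).
D2: dominated by D1 (price 258≤880, duration 13.5≤19.9, miles earned 6587≥2950).
D3: not dominated (best duration).
D4: dominated by D1 (price 258≤988, duration 13.5≤19.5, miles earned 6587≥769).
D5: not dominated.
D6: not dominated (best miles earned).
D7: not dominated.
D8: not dominated.
Pareto-optimal: D1, D3, D5, D6, D7, D8 → 6.

6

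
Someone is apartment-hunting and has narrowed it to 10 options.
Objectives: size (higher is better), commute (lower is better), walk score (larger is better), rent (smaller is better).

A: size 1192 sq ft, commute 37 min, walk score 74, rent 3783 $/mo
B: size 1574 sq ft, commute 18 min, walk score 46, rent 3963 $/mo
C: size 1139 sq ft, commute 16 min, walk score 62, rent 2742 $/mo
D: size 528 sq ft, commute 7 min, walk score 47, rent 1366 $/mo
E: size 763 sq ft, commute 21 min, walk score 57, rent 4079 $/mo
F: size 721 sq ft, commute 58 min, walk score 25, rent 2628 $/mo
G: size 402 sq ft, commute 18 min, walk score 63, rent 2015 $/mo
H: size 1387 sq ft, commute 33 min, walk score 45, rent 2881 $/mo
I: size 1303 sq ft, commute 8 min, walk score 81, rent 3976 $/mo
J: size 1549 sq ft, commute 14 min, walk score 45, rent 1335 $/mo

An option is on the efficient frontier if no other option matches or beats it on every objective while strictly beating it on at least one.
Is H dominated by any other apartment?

J vs H: size 1549≥1387, commute 14≤33, walk score 45≥45, rent 1335≤2881 — J is at least as good on every objective and strictly better on at least one, so J dominates H.

Yes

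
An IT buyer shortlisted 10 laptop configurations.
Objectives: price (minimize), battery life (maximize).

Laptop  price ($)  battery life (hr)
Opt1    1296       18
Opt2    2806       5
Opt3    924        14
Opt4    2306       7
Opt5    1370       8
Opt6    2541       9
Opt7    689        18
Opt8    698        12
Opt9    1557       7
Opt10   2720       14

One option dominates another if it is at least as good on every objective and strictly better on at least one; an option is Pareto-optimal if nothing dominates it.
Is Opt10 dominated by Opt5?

Opt5 vs Opt10: Opt5 is worse on battery life (8 vs 14), so it does not dominate Opt10.

No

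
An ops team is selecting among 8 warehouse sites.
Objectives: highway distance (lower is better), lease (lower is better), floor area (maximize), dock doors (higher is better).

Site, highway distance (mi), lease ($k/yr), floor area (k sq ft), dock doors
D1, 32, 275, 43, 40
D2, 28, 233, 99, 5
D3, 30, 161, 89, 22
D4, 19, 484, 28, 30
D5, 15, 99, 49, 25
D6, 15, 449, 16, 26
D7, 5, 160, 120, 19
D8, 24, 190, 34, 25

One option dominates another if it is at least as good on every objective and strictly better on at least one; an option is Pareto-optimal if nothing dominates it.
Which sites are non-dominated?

D1, D3, D4, D5, D6, D7

D1: not dominated (best dock doors).
D2: dominated by D7 (highway distance 5≤28, lease 160≤233, floor area 120≥99, dock doors 19≥5).
D3: not dominated.
D4: not dominated.
D5: not dominated (best lease).
D6: not dominated.
D7: not dominated (best highway distance).
D8: dominated by D5 (highway distance 15≤24, lease 99≤190, floor area 49≥34, dock doors 25≥25).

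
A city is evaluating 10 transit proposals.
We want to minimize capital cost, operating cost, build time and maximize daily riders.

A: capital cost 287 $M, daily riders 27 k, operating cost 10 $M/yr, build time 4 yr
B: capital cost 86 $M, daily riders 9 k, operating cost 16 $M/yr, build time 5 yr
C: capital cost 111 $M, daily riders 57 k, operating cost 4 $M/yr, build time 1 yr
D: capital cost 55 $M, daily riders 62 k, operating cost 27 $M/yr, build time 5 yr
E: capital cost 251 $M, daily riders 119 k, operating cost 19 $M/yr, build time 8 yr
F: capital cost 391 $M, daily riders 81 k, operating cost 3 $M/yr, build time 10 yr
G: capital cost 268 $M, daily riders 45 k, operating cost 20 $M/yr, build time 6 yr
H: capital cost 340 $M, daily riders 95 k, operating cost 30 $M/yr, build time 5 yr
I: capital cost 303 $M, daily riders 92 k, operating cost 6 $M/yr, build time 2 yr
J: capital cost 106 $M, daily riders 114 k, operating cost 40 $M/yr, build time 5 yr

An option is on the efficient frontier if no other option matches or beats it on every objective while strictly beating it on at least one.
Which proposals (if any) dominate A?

C: capital cost 111≤287, daily riders 57≥27, operating cost 4≤10, build time 1≤4 — dominates A.
Others (B, D, E, F, G, H, I, J) are each worse than A on at least one objective.

C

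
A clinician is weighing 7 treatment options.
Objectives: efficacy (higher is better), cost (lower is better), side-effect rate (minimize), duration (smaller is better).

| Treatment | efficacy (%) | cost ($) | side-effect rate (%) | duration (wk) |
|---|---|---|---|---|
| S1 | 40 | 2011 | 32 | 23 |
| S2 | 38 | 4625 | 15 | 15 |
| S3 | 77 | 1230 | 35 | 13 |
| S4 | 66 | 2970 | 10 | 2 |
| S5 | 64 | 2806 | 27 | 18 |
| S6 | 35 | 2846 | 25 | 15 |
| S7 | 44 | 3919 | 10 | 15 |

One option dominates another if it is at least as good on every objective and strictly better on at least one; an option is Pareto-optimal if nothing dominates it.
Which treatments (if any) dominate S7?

S4: efficacy 66≥44, cost 2970≤3919, side-effect rate 10≤10, duration 2≤15 — dominates S7.
Others (S1, S2, S3, S5, S6) are each worse than S7 on at least one objective.

S4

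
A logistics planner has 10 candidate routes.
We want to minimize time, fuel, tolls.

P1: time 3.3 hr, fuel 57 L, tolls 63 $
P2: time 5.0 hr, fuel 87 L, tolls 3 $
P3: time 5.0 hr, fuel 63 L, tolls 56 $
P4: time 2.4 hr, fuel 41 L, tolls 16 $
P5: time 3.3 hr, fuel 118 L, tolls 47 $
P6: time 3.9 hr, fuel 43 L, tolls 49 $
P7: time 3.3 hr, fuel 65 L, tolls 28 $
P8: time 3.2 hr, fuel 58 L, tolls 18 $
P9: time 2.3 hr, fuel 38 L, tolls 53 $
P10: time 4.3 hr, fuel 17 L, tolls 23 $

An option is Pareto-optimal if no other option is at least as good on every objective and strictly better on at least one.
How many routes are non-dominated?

4

P1: dominated by P4 (time 2.4≤3.3, fuel 41≤57, tolls 16≤63).
P2: not dominated (best tolls).
P3: dominated by P4 (time 2.4≤5.0, fuel 41≤63, tolls 16≤56).
P4: not dominated.
P5: dominated by P4 (time 2.4≤3.3, fuel 41≤118, tolls 16≤47).
P6: dominated by P4 (time 2.4≤3.9, fuel 41≤43, tolls 16≤49).
P7: dominated by P4 (time 2.4≤3.3, fuel 41≤65, tolls 16≤28).
P8: dominated by P4 (time 2.4≤3.2, fuel 41≤58, tolls 16≤18).
P9: not dominated (best time).
P10: not dominated (best fuel).
Pareto-optimal: P2, P4, P9, P10 → 4.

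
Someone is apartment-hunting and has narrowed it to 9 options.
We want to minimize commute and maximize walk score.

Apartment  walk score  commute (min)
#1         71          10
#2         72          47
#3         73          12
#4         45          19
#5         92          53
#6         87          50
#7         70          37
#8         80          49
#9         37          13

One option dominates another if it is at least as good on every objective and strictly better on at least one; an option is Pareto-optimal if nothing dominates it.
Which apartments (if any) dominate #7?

#1, #3

#1: walk score 71≥70, commute 10≤37 — dominates #7.
#3: walk score 73≥70, commute 12≤37 — dominates #7.
Others (#2, #4, #5, #6, #8, #9) are each worse than #7 on at least one objective.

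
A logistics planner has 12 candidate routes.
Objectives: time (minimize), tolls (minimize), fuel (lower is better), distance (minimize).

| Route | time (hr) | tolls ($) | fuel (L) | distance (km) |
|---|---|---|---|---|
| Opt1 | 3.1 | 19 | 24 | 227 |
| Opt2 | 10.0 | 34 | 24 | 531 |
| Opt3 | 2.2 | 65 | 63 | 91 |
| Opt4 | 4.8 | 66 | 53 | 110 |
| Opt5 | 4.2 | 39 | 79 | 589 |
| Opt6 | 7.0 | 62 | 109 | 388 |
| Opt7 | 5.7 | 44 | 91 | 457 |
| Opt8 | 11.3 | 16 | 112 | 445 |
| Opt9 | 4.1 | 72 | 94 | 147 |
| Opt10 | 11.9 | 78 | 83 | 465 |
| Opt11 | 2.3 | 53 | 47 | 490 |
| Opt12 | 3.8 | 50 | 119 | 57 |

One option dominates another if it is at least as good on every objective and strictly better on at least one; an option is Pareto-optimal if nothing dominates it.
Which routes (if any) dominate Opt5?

Opt1

Opt1: time 3.1≤4.2, tolls 19≤39, fuel 24≤79, distance 227≤589 — dominates Opt5.
Others (Opt2, Opt3, Opt4, Opt6, Opt7, Opt8, Opt9, Opt10, Opt11, Opt12) are each worse than Opt5 on at least one objective.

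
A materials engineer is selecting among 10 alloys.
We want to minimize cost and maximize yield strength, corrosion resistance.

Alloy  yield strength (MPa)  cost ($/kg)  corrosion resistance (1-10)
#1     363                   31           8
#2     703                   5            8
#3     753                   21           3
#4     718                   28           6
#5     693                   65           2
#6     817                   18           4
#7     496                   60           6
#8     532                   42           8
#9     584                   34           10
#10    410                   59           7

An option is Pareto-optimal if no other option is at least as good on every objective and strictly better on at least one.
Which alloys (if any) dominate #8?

#2, #9

#2: yield strength 703≥532, cost 5≤42, corrosion resistance 8≥8 — dominates #8.
#9: yield strength 584≥532, cost 34≤42, corrosion resistance 10≥8 — dominates #8.
Others (#1, #3, #4, #5, #6, #7, #10) are each worse than #8 on at least one objective.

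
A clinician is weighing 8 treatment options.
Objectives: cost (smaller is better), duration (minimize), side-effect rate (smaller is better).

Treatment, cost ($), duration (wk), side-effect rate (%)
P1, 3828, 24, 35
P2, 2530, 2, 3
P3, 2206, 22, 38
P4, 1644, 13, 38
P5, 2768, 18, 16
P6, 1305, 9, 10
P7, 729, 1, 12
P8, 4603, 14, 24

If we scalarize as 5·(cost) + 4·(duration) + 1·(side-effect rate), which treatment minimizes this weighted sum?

P1: 5·3828 + 4·24 + 1·35 = 19271
P2: 5·2530 + 4·2 + 1·3 = 12661
P3: 5·2206 + 4·22 + 1·38 = 11156
P4: 5·1644 + 4·13 + 1·38 = 8310
P5: 5·2768 + 4·18 + 1·16 = 13928
P6: 5·1305 + 4·9 + 1·10 = 6571
P7: 5·729 + 4·1 + 1·12 = 3661
P8: 5·4603 + 4·14 + 1·24 = 23095
Lowest: P7 at 3661.

P7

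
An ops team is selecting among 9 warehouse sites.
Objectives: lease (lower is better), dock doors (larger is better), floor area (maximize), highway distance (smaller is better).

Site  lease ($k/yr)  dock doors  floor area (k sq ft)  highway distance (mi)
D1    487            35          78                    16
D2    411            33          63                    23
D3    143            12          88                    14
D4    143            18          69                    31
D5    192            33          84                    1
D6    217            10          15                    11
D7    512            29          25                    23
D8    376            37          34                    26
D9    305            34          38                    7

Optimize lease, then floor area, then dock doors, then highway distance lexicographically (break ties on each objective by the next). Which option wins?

First minimize lease: best is 143, kept {D3, D4}.
Then maximize floor area: best is 88, kept {D3}.

D3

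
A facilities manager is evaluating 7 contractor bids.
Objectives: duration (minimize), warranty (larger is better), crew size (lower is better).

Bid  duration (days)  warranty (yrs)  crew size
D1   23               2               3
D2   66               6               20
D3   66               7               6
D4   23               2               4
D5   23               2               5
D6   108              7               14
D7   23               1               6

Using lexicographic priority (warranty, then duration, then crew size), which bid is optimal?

First maximize warranty: best is 7, kept {D3, D6}.
Then minimize duration: best is 66, kept {D3}.

D3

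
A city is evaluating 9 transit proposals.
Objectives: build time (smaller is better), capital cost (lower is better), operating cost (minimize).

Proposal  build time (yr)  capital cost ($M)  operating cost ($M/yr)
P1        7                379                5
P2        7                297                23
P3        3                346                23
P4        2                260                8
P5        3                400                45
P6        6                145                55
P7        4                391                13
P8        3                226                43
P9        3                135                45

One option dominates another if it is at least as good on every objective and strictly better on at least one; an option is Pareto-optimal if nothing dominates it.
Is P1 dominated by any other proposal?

No

P2: worse on operating cost (23 vs 5).
P3: worse on operating cost (23 vs 5).
P4: worse on operating cost (8 vs 5).
P5: worse on capital cost (400 vs 379).
P6: worse on operating cost (55 vs 5).
P7: worse on capital cost (391 vs 379).
P8: worse on operating cost (43 vs 5).
P9: worse on operating cost (45 vs 5).
No option is at least as good as P1 on every objective and strictly better on one.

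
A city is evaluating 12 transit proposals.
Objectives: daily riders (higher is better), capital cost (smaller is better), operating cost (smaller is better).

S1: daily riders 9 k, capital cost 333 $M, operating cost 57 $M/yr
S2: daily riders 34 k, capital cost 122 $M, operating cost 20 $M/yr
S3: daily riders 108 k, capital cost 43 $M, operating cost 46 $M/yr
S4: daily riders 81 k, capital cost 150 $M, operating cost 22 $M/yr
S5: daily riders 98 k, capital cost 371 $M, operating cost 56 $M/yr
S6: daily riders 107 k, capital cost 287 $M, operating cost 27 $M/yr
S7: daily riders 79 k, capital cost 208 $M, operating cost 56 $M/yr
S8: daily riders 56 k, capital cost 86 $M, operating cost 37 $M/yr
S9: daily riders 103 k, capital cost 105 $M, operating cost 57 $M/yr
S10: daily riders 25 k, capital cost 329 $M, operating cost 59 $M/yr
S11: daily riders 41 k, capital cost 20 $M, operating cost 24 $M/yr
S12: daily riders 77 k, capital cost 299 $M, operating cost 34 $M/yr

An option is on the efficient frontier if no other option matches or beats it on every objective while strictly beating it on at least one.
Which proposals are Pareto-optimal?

S2, S3, S4, S6, S8, S11

S1: dominated by S2 (daily riders 34≥9, capital cost 122≤333, operating cost 20≤57).
S2: not dominated (best operating cost).
S3: not dominated (best daily riders).
S4: not dominated.
S5: dominated by S3 (daily riders 108≥98, capital cost 43≤371, operating cost 46≤56).
S6: not dominated.
S7: dominated by S3 (daily riders 108≥79, capital cost 43≤208, operating cost 46≤56).
S8: not dominated.
S9: dominated by S3 (daily riders 108≥103, capital cost 43≤105, operating cost 46≤57).
S10: dominated by S2 (daily riders 34≥25, capital cost 122≤329, operating cost 20≤59).
S11: not dominated (best capital cost).
S12: dominated by S4 (daily riders 81≥77, capital cost 150≤299, operating cost 22≤34).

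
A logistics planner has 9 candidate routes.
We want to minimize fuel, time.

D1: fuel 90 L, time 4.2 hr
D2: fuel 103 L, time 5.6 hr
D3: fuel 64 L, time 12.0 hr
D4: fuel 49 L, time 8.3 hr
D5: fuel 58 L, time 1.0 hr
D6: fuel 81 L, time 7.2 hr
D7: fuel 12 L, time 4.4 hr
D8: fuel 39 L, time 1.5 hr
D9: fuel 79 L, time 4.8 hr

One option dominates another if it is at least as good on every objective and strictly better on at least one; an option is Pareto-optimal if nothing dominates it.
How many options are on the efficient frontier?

D1: dominated by D5 (fuel 58≤90, time 1.0≤4.2).
D2: dominated by D1 (fuel 90≤103, time 4.2≤5.6).
D3: dominated by D4 (fuel 49≤64, time 8.3≤12.0).
D4: dominated by D7 (fuel 12≤49, time 4.4≤8.3).
D5: not dominated (best time).
D6: dominated by D5 (fuel 58≤81, time 1.0≤7.2).
D7: not dominated (best fuel).
D8: not dominated.
D9: dominated by D5 (fuel 58≤79, time 1.0≤4.8).
Pareto-optimal: D5, D7, D8 → 3.

3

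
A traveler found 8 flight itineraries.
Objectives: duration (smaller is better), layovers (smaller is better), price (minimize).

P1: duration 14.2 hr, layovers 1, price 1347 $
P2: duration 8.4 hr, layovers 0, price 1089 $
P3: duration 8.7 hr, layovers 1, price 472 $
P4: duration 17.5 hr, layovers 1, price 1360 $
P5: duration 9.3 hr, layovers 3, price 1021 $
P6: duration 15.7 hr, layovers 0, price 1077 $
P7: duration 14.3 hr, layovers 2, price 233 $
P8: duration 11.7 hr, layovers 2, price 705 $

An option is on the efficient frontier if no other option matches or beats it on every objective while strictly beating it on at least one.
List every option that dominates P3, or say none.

P1: worse on duration (14.2 vs 8.7).
P2: worse on price (1089 vs 472).
P4: worse on duration (17.5 vs 8.7).
P5: worse on duration (9.3 vs 8.7).
P6: worse on duration (15.7 vs 8.7).
P7: worse on duration (14.3 vs 8.7).
P8: worse on duration (11.7 vs 8.7).
No option dominates P3.

none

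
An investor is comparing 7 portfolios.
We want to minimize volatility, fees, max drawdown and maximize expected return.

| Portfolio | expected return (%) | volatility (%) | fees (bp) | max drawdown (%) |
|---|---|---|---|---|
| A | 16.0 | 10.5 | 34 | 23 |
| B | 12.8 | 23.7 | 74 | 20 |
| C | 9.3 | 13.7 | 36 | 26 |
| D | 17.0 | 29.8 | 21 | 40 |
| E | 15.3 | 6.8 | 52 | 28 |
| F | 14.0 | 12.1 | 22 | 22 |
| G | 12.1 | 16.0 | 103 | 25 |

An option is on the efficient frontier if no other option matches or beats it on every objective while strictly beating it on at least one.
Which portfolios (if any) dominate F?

none

A: worse on fees (34 vs 22).
B: worse on expected return (12.8 vs 14.0).
C: worse on expected return (9.3 vs 14.0).
D: worse on volatility (29.8 vs 12.1).
E: worse on fees (52 vs 22).
G: worse on expected return (12.1 vs 14.0).
No option dominates F.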